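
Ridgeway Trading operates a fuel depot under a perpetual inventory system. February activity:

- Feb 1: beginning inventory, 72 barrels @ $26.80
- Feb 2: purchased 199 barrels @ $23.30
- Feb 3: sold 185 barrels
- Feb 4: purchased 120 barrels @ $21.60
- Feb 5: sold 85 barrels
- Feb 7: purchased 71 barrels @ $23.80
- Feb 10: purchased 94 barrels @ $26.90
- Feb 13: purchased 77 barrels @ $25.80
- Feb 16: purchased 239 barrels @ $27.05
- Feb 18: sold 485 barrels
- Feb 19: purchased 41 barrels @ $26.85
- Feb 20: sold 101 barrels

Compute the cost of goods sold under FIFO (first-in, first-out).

Feb 3, 185 sold [FIFO — oldest first]: 72 @ $26.80 + 113 @ $23.30 = $4,562.50
Feb 5, 85 sold [FIFO — oldest first]: 85 @ $23.30 = $1,980.50
Feb 18, 485 sold [FIFO — oldest first]: 1 @ $23.30 + 120 @ $21.60 + 71 @ $23.80 + 94 @ $26.90 + 77 @ $25.80 + 122 @ $27.05 = $12,120.40
Feb 20, 101 sold [FIFO — oldest first]: 101 @ $27.05 = $2,732.05
Total COGS = $4,562.50 + $1,980.50 + $12,120.40 + $2,732.05 = $21,395.45
Ending inventory: 16 @ $27.05 + 41 @ $26.85 = $1,533.65
Check: goods available $22,929.10 = COGS $21,395.45 + ending $1,533.65

COGS = $21,395.45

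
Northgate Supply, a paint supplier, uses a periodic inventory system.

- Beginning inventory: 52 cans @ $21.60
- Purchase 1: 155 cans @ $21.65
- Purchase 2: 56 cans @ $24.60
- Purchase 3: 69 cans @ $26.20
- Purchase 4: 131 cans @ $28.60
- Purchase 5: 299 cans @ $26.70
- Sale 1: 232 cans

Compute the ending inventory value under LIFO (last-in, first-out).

Sale 1 (232) [LIFO — newest first]: 232 @ $26.70 = $6,194.40
Ending inventory: 52 @ $21.60 + 155 @ $21.65 + 56 @ $24.60 + 69 @ $26.20 + 131 @ $28.60 + 67 @ $26.70 = $13,199.85

Ending inventory = $13,199.85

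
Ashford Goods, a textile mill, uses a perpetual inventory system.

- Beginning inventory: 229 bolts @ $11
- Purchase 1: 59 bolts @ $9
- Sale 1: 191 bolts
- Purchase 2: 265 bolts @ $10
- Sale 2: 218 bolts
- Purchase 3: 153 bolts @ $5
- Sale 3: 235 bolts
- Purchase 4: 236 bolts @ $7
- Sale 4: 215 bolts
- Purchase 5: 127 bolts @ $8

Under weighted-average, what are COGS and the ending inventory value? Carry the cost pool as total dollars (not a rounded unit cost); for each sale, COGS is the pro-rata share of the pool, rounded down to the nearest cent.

COGS = $7,527.34; ending inventory = $1,605.66

After Beginning: 229 on hand, pool $2,519.00 (≈ $11.0000 each)
After Purchase 1: 288 on hand, pool $3,050.00 (≈ $10.5903 each)
Sale 1, sell 191: 191/288 × $3,050.00 → $2,022.74
After Purchase 2: 362 on hand, pool $3,677.26 (≈ $10.1582 each)
Sale 2, sell 218: 218/362 × $3,677.26 → $2,214.48
After Purchase 3: 297 on hand, pool $2,227.78 (≈ $7.5009 each)
Sale 3, sell 235: 235/297 × $2,227.78 → $1,762.72
After Purchase 4: 298 on hand, pool $2,117.06 (≈ $7.1042 each)
Sale 4, sell 215: 215/298 × $2,117.06 → $1,527.40
After Purchase 5: 210 on hand, pool $1,605.66 (≈ $7.6460 each)
Total COGS = $2,022.74 + $2,214.48 + $1,762.72 + $1,527.40 = $7,527.34
Ending inventory (cost pool remaining) = $1,605.66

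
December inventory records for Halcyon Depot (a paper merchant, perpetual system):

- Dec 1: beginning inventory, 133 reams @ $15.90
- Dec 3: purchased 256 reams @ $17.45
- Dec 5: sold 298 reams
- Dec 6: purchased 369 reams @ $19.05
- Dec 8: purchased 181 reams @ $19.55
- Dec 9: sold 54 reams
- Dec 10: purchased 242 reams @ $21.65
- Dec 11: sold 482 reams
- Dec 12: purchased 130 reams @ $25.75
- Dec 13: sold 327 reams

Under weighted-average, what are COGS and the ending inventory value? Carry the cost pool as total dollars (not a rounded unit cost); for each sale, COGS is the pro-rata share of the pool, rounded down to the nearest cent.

COGS = $22,534.93; ending inventory = $3,201.77

After Dec 1: 133 on hand, pool $2,114.70 (≈ $15.9000 each)
After Dec 3: 389 on hand, pool $6,581.90 (≈ $16.9201 each)
Dec 5, sell 298: 298/389 × $6,581.90 → $5,042.17
After Dec 6: 460 on hand, pool $8,569.18 (≈ $18.6287 each)
After Dec 8: 641 on hand, pool $12,107.73 (≈ $18.8888 each)
Dec 9, sell 54: 54/641 × $12,107.73 → $1,019.99
After Dec 10: 829 on hand, pool $16,327.04 (≈ $19.6949 each)
Dec 11, sell 482: 482/829 × $16,327.04 → $9,492.92
After Dec 12: 477 on hand, pool $10,181.62 (≈ $21.3451 each)
Dec 13, sell 327: 327/477 × $10,181.62 → $6,979.85
Total COGS = $5,042.17 + $1,019.99 + $9,492.92 + $6,979.85 = $22,534.93
Ending inventory (cost pool remaining) = $3,201.77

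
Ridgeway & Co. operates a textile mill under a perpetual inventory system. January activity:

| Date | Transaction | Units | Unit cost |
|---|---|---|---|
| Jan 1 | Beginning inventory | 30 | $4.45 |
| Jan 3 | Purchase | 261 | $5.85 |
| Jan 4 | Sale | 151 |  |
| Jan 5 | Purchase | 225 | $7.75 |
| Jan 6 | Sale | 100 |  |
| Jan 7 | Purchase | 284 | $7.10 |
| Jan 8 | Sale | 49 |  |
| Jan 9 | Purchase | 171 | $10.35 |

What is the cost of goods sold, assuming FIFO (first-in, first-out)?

Jan 4, 151 sold [FIFO — oldest first]: 30 @ $4.45 + 121 @ $5.85 = $841.35
Jan 6, 100 sold [FIFO — oldest first]: 100 @ $5.85 = $585.00
Jan 8, 49 sold [FIFO — oldest first]: 40 @ $5.85 + 9 @ $7.75 = $303.75
Total COGS = $841.35 + $585.00 + $303.75 = $1,730.10
Ending inventory: 216 @ $7.75 + 284 @ $7.10 + 171 @ $10.35 = $5,460.25
Check: goods available $7,190.35 = COGS $1,730.10 + ending $5,460.25

COGS = $1,730.10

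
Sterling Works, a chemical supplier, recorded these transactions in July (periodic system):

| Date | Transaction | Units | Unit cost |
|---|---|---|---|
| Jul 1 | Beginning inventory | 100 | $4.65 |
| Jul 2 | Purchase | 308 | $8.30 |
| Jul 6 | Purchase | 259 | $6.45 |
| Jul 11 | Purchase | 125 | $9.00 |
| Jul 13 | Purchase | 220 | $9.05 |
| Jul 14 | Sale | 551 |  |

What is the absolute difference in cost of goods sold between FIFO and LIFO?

$500.95

FIFO COGS: 100 @ $4.65 + 308 @ $8.30 + 143 @ $6.45 = $3,943.75
LIFO COGS: 220 @ $9.05 + 125 @ $9.00 + 206 @ $6.45 = $4,444.70
Difference = |$3,943.75 − $4,444.70| = $500.95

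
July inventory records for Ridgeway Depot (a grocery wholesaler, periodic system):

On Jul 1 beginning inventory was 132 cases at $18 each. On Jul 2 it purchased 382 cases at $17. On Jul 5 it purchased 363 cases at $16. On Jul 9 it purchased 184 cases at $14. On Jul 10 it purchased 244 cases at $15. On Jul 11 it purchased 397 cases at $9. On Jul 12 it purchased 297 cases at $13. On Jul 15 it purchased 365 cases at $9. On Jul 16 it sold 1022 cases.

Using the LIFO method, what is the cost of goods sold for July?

COGS = $10,386

Jul 16, 1022 sold [LIFO — newest first]: 365 @ $9 + 297 @ $13 + 360 @ $9 = $10,386
Ending inventory: 132 @ $18 + 382 @ $17 + 363 @ $16 + 184 @ $14 + 244 @ $15 + 37 @ $9 = $21,247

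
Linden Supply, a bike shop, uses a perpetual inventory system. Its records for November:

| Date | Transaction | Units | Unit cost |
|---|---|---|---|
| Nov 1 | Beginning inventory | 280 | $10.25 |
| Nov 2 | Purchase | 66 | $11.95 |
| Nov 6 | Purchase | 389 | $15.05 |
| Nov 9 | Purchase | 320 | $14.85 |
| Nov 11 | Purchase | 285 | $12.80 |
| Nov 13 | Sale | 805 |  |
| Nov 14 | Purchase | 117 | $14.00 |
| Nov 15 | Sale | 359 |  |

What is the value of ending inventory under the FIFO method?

Ending inventory = $3,890.80

Nov 13, 805 sold [FIFO — oldest first]: 280 @ $10.25 + 66 @ $11.95 + 389 @ $15.05 + 70 @ $14.85 = $10,552.65
Nov 15, 359 sold [FIFO — oldest first]: 250 @ $14.85 + 109 @ $12.80 = $5,107.70
Total COGS = $10,552.65 + $5,107.70 = $15,660.35
Ending inventory: 176 @ $12.80 + 117 @ $14.00 = $3,890.80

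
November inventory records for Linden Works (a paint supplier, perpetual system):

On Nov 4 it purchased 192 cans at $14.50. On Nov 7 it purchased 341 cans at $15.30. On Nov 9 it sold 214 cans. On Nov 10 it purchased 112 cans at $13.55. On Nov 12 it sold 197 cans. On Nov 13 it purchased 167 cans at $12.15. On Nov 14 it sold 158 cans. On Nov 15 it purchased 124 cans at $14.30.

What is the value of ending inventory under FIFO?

Ending inventory = $4,832.05

Nov 9, 214 sold [FIFO — oldest first]: 192 @ $14.50 + 22 @ $15.30 = $3,120.60
Nov 12, 197 sold [FIFO — oldest first]: 197 @ $15.30 = $3,014.10
Nov 14, 158 sold [FIFO — oldest first]: 122 @ $15.30 + 36 @ $13.55 = $2,354.40
Total COGS = $3,120.60 + $3,014.10 + $2,354.40 = $8,489.10
Ending inventory: 76 @ $13.55 + 167 @ $12.15 + 124 @ $14.30 = $4,832.05
Check: goods available $13,321.15 = COGS $8,489.10 + ending $4,832.05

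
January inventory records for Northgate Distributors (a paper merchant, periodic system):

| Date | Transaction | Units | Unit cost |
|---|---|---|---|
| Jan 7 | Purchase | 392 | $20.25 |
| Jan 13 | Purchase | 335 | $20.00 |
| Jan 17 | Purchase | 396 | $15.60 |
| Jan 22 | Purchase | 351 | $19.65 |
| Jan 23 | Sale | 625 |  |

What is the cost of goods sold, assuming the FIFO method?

COGS = $12,598.00

Jan 23, 625 sold [FIFO — oldest first]: 392 @ $20.25 + 233 @ $20.00 = $12,598.00
Ending inventory: 102 @ $20.00 + 396 @ $15.60 + 351 @ $19.65 = $15,114.75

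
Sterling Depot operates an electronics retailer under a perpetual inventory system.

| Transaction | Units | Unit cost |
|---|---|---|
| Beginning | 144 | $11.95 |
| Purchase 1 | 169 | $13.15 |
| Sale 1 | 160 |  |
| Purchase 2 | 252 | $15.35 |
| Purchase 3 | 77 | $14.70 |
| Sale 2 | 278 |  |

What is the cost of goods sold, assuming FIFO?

COGS = $5,861.90

Sale 1 (160) [FIFO — oldest first]: 144 @ $11.95 + 16 @ $13.15 = $1,931.20
Sale 2 (278) [FIFO — oldest first]: 153 @ $13.15 + 125 @ $15.35 = $3,930.70
Total COGS = $1,931.20 + $3,930.70 = $5,861.90
Ending inventory: 127 @ $15.35 + 77 @ $14.70 = $3,081.35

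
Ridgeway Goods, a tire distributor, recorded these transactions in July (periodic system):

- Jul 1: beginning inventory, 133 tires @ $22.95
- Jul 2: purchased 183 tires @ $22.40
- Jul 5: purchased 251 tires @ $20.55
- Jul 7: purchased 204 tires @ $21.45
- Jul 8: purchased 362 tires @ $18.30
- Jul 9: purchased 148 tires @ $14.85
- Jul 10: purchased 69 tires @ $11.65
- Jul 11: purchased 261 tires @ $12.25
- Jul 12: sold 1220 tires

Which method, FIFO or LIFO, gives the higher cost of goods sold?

FIFO

FIFO COGS: 133 @ $22.95 + 183 @ $22.40 + 251 @ $20.55 + 204 @ $21.45 + 362 @ $18.30 + 87 @ $14.85 = $24,601.95
LIFO COGS: 261 @ $12.25 + 69 @ $11.65 + 148 @ $14.85 + 362 @ $18.30 + 204 @ $21.45 + 176 @ $20.55 = $20,816.10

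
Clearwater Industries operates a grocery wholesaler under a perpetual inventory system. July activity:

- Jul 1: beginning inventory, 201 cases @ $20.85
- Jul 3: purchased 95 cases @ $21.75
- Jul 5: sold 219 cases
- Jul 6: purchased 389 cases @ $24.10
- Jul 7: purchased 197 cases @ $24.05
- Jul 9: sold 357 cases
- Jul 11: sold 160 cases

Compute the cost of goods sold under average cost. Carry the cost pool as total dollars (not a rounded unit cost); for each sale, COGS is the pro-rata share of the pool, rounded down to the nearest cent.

COGS = $16,903.62

After Jul 1: 201 on hand, pool $4,190.85 (≈ $20.8500 each)
After Jul 3: 296 on hand, pool $6,257.10 (≈ $21.1389 each)
Jul 5, sell 219: 219/296 × $6,257.10 → $4,629.40
After Jul 6: 466 on hand, pool $11,002.60 (≈ $23.6107 each)
After Jul 7: 663 on hand, pool $15,740.45 (≈ $23.7413 each)
Jul 9, sell 357: 357/663 × $15,740.45 → $8,475.62
Jul 11, sell 160: 160/306 × $7,264.83 → $3,798.60
Total COGS = $4,629.40 + $8,475.62 + $3,798.60 = $16,903.62
Ending inventory (cost pool remaining) = $3,466.23
Check: goods available $20,369.85 = COGS $16,903.62 + ending $3,466.23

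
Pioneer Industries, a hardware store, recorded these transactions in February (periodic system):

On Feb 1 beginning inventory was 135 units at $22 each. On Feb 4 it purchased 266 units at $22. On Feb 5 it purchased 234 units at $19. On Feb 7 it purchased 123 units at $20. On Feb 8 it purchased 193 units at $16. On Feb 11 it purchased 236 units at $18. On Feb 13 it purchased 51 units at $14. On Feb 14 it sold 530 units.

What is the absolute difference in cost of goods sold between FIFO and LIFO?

FIFO COGS: 135 @ $22 + 266 @ $22 + 129 @ $19 = $11,273
LIFO COGS: 51 @ $14 + 236 @ $18 + 193 @ $16 + 50 @ $20 = $9,050
Difference = |$11,273 − $9,050| = $2,223

$2,223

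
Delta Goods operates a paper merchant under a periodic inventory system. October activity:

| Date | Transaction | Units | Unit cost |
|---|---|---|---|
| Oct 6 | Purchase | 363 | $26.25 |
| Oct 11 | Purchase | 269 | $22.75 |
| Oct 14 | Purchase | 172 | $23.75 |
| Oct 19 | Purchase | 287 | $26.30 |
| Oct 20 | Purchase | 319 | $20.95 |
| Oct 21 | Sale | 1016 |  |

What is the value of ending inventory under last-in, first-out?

Oct 21, 1016 sold [LIFO — newest first]: 319 @ $20.95 + 287 @ $26.30 + 172 @ $23.75 + 238 @ $22.75 = $23,730.65
Ending inventory: 363 @ $26.25 + 31 @ $22.75 = $10,234.00

Ending inventory = $10,234.00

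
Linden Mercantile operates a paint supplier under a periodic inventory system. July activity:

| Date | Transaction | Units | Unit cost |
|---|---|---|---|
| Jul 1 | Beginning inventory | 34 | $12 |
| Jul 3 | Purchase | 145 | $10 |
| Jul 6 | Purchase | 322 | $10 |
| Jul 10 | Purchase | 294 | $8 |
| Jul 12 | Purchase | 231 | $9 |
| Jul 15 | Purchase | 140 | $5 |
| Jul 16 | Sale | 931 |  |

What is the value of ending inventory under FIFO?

Jul 16, 931 sold [FIFO — oldest first]: 34 @ $12 + 145 @ $10 + 322 @ $10 + 294 @ $8 + 136 @ $9 = $8,654
Ending inventory: 95 @ $9 + 140 @ $5 = $1,555

Ending inventory = $1,555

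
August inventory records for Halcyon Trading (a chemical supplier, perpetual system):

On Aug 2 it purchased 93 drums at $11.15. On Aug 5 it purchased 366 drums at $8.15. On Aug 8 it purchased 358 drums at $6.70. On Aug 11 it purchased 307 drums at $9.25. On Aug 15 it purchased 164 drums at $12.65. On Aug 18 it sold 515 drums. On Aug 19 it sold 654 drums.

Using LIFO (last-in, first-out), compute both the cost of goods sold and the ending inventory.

COGS = $10,083.95; ending inventory = $1,248.85

Aug 18, 515 sold [LIFO — newest first]: 164 @ $12.65 + 307 @ $9.25 + 44 @ $6.70 = $5,209.15
Aug 19, 654 sold [LIFO — newest first]: 314 @ $6.70 + 340 @ $8.15 = $4,874.80
Total COGS = $5,209.15 + $4,874.80 = $10,083.95
Ending inventory: 93 @ $11.15 + 26 @ $8.15 = $1,248.85
Check: goods available $11,332.80 = COGS $10,083.95 + ending $1,248.85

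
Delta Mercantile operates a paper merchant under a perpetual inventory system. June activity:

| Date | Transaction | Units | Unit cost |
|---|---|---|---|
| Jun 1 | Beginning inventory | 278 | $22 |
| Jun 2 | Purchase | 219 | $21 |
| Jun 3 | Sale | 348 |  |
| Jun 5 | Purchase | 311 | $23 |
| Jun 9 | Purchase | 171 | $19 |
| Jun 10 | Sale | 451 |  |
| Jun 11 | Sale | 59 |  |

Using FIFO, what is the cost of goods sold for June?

COGS = $18,818

Jun 3, 348 sold [FIFO — oldest first]: 278 @ $22 + 70 @ $21 = $7,586
Jun 10, 451 sold [FIFO — oldest first]: 149 @ $21 + 302 @ $23 = $10,075
Jun 11, 59 sold [FIFO — oldest first]: 9 @ $23 + 50 @ $19 = $1,157
Total COGS = $7,586 + $10,075 + $1,157 = $18,818
Ending inventory: 121 @ $19 = $2,299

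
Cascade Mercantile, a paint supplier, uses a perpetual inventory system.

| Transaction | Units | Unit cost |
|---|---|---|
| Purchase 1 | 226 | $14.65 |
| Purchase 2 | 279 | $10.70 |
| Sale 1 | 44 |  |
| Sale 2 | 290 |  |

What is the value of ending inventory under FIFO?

Ending inventory = $1,829.70

Sale 1 (44) [FIFO — oldest first]: 44 @ $14.65 = $644.60
Sale 2 (290) [FIFO — oldest first]: 182 @ $14.65 + 108 @ $10.70 = $3,821.90
Total COGS = $644.60 + $3,821.90 = $4,466.50
Ending inventory: 171 @ $10.70 = $1,829.70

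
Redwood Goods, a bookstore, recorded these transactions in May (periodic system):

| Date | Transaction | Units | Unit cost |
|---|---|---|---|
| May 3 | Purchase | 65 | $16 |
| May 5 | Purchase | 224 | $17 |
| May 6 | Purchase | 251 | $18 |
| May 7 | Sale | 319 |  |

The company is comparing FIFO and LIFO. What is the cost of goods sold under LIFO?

COGS = $5,674

FIFO COGS: 65 @ $16 + 224 @ $17 + 30 @ $18 = $5,388
LIFO COGS: 251 @ $18 + 68 @ $17 = $5,674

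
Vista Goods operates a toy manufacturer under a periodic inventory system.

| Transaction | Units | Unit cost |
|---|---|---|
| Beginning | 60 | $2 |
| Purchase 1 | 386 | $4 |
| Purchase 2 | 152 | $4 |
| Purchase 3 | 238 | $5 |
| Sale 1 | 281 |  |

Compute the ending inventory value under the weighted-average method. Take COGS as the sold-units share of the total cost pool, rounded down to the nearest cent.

Sale 1, sell 281: 281/836 × $3,462.00 → $1,163.66
Ending inventory (cost pool remaining) = $2,298.34

Ending inventory = $2,298.34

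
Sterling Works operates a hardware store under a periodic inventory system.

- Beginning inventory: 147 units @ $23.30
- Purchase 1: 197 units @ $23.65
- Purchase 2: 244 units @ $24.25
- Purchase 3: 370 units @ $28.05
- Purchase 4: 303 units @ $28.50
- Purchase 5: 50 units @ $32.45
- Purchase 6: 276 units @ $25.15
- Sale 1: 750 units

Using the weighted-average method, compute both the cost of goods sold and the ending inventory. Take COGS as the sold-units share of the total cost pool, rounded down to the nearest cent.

Sale 1, sell 750: 750/1587 × $41,579.05 → $19,649.83
Ending inventory (cost pool remaining) = $21,929.22

COGS = $19,649.83; ending inventory = $21,929.22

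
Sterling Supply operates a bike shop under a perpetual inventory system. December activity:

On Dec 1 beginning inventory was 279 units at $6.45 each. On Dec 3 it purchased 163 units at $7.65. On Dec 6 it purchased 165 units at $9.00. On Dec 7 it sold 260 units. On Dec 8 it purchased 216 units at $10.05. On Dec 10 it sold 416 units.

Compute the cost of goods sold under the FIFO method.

COGS = $5,224.95

Dec 7, 260 sold [FIFO — oldest first]: 260 @ $6.45 = $1,677.00
Dec 10, 416 sold [FIFO — oldest first]: 19 @ $6.45 + 163 @ $7.65 + 165 @ $9.00 + 69 @ $10.05 = $3,547.95
Total COGS = $1,677.00 + $3,547.95 = $5,224.95
Ending inventory: 147 @ $10.05 = $1,477.35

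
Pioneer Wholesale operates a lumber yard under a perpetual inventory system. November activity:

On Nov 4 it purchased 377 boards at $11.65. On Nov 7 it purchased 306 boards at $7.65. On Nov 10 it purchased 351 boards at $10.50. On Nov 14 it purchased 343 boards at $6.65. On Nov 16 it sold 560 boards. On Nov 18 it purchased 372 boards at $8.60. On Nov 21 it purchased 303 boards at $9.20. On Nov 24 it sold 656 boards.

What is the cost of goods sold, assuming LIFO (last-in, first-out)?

COGS = $10,382.85

Nov 16, 560 sold [LIFO — newest first]: 343 @ $6.65 + 217 @ $10.50 = $4,559.45
Nov 24, 656 sold [LIFO — newest first]: 303 @ $9.20 + 353 @ $8.60 = $5,823.40
Total COGS = $4,559.45 + $5,823.40 = $10,382.85
Ending inventory: 377 @ $11.65 + 306 @ $7.65 + 134 @ $10.50 + 19 @ $8.60 = $8,303.35
Check: goods available $18,686.20 = COGS $10,382.85 + ending $8,303.35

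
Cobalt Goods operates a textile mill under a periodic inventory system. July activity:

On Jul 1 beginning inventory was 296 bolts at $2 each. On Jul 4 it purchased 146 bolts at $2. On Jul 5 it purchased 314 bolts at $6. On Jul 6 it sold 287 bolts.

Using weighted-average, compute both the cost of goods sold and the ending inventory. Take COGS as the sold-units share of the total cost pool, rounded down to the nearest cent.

Jul 6, sell 287: 287/756 × $2,768.00 → $1,050.81
Ending inventory (cost pool remaining) = $1,717.19

COGS = $1,050.81; ending inventory = $1,717.19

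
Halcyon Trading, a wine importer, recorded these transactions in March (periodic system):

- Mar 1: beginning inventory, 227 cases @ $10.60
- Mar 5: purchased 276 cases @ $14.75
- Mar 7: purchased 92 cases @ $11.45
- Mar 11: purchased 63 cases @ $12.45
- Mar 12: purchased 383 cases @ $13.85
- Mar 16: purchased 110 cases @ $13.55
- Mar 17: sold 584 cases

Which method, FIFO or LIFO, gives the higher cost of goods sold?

LIFO

FIFO COGS: 227 @ $10.60 + 276 @ $14.75 + 81 @ $11.45 = $7,404.65
LIFO COGS: 110 @ $13.55 + 383 @ $13.85 + 63 @ $12.45 + 28 @ $11.45 = $7,900.00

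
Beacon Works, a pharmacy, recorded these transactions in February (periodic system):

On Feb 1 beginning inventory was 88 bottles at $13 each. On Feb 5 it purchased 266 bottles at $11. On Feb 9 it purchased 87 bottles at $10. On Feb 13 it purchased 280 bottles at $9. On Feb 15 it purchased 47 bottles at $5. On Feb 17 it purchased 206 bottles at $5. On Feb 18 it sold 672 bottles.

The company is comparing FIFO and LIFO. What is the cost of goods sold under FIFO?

FIFO COGS: 88 @ $13 + 266 @ $11 + 87 @ $10 + 231 @ $9 = $7,019
LIFO COGS: 206 @ $5 + 47 @ $5 + 280 @ $9 + 87 @ $10 + 52 @ $11 = $5,227

COGS = $7,019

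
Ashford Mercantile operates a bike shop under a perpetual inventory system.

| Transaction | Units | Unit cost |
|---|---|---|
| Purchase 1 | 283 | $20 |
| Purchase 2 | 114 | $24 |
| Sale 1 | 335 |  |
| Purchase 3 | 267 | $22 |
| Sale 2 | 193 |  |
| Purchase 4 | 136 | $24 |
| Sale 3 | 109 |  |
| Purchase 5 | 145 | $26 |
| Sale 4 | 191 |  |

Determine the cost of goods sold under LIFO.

Sale 1 (335) [LIFO — newest first]: 114 @ $24 + 221 @ $20 = $7,156
Sale 2 (193) [LIFO — newest first]: 193 @ $22 = $4,246
Sale 3 (109) [LIFO — newest first]: 109 @ $24 = $2,616
Sale 4 (191) [LIFO — newest first]: 145 @ $26 + 27 @ $24 + 19 @ $22 = $4,836
Total COGS = $7,156 + $4,246 + $2,616 + $4,836 = $18,854
Ending inventory: 62 @ $20 + 55 @ $22 = $2,450

COGS = $18,854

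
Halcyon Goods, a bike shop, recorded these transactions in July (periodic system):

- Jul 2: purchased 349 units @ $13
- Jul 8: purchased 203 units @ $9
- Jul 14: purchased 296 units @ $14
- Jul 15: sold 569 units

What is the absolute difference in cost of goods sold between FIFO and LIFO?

FIFO COGS: 349 @ $13 + 203 @ $9 + 17 @ $14 = $6,602
LIFO COGS: 296 @ $14 + 203 @ $9 + 70 @ $13 = $6,881
Difference = |$6,602 − $6,881| = $279

$279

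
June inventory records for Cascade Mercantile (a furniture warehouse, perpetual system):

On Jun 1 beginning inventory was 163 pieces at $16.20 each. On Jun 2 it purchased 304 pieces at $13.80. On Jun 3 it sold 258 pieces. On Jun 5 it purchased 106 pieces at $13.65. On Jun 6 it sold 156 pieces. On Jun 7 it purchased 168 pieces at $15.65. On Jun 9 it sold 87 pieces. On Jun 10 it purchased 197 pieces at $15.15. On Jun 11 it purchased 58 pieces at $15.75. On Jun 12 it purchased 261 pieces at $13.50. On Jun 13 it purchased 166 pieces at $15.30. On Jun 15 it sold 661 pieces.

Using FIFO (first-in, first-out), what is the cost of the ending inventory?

Jun 3, 258 sold [FIFO — oldest first]: 163 @ $16.20 + 95 @ $13.80 = $3,951.60
Jun 6, 156 sold [FIFO — oldest first]: 156 @ $13.80 = $2,152.80
Jun 9, 87 sold [FIFO — oldest first]: 53 @ $13.80 + 34 @ $13.65 = $1,195.50
Jun 15, 661 sold [FIFO — oldest first]: 72 @ $13.65 + 168 @ $15.65 + 197 @ $15.15 + 58 @ $15.75 + 166 @ $13.50 = $9,751.05
Total COGS = $3,951.60 + $2,152.80 + $1,195.50 + $9,751.05 = $17,050.95
Ending inventory: 95 @ $13.50 + 166 @ $15.30 = $3,822.30

Ending inventory = $3,822.30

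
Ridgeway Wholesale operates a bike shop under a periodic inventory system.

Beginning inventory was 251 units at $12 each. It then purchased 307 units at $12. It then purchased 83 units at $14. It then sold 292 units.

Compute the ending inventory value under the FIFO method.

Sale 1 (292) [FIFO — oldest first]: 251 @ $12 + 41 @ $12 = $3,504
Ending inventory: 266 @ $12 + 83 @ $14 = $4,354

Ending inventory = $4,354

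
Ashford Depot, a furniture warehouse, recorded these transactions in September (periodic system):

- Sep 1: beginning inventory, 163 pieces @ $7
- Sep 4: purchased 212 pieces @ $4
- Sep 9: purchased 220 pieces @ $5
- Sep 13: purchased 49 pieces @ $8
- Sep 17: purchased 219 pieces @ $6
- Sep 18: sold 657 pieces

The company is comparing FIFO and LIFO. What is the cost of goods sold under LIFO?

COGS = $3,482

FIFO COGS: 163 @ $7 + 212 @ $4 + 220 @ $5 + 49 @ $8 + 13 @ $6 = $3,559
LIFO COGS: 219 @ $6 + 49 @ $8 + 220 @ $5 + 169 @ $4 = $3,482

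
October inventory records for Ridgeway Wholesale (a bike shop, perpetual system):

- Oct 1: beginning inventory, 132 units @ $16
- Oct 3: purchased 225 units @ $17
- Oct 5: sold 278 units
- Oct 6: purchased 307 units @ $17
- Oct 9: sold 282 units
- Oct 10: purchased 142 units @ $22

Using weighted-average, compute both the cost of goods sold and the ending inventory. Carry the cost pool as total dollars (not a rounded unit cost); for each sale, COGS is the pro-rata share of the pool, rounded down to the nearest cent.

COGS = $9,395.87; ending inventory = $4,884.13

After Oct 1: 132 on hand, pool $2,112.00 (≈ $16.0000 each)
After Oct 3: 357 on hand, pool $5,937.00 (≈ $16.6303 each)
Oct 5, sell 278: 278/357 × $5,937.00 → $4,623.21
After Oct 6: 386 on hand, pool $6,532.79 (≈ $16.9243 each)
Oct 9, sell 282: 282/386 × $6,532.79 → $4,772.66
After Oct 10: 246 on hand, pool $4,884.13 (≈ $19.8542 each)
Total COGS = $4,623.21 + $4,772.66 = $9,395.87
Ending inventory (cost pool remaining) = $4,884.13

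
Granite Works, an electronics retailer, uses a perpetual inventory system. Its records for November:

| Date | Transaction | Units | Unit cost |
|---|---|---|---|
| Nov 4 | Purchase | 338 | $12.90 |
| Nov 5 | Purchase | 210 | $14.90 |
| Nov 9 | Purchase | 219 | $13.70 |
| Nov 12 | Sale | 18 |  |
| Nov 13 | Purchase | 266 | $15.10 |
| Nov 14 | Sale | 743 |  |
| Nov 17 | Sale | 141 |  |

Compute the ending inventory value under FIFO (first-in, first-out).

Ending inventory = $1,978.10

Nov 12, 18 sold [FIFO — oldest first]: 18 @ $12.90 = $232.20
Nov 14, 743 sold [FIFO — oldest first]: 320 @ $12.90 + 210 @ $14.90 + 213 @ $13.70 = $10,175.10
Nov 17, 141 sold [FIFO — oldest first]: 6 @ $13.70 + 135 @ $15.10 = $2,120.70
Total COGS = $232.20 + $10,175.10 + $2,120.70 = $12,528.00
Ending inventory: 131 @ $15.10 = $1,978.10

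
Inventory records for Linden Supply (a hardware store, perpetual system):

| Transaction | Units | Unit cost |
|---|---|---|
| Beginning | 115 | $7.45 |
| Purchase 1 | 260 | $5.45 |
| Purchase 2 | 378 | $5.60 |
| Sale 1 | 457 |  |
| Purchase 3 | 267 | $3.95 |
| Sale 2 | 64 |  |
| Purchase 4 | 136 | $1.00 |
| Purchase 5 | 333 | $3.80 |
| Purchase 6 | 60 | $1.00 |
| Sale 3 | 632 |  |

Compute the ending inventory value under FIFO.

Ending inventory = $1,328.40

Sale 1 (457) [FIFO — oldest first]: 115 @ $7.45 + 260 @ $5.45 + 82 @ $5.60 = $2,732.95
Sale 2 (64) [FIFO — oldest first]: 64 @ $5.60 = $358.40
Sale 3 (632) [FIFO — oldest first]: 232 @ $5.60 + 267 @ $3.95 + 133 @ $1.00 = $2,486.85
Total COGS = $2,732.95 + $358.40 + $2,486.85 = $5,578.20
Ending inventory: 3 @ $1.00 + 333 @ $3.80 + 60 @ $1.00 = $1,328.40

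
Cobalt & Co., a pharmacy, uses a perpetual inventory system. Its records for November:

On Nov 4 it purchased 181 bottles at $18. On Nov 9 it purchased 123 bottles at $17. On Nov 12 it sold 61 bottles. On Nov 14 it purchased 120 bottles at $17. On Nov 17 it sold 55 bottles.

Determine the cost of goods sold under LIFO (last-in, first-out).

Nov 12, 61 sold [LIFO — newest first]: 61 @ $17 = $1,037
Nov 17, 55 sold [LIFO — newest first]: 55 @ $17 = $935
Total COGS = $1,037 + $935 = $1,972
Ending inventory: 181 @ $18 + 62 @ $17 + 65 @ $17 = $5,417

COGS = $1,972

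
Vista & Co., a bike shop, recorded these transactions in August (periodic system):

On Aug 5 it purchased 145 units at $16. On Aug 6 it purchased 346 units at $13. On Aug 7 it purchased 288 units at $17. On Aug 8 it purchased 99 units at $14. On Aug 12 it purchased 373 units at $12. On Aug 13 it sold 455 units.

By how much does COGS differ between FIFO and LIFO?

FIFO COGS: 145 @ $16 + 310 @ $13 = $6,350
LIFO COGS: 373 @ $12 + 82 @ $14 = $5,624
Difference = |$6,350 − $5,624| = $726

$726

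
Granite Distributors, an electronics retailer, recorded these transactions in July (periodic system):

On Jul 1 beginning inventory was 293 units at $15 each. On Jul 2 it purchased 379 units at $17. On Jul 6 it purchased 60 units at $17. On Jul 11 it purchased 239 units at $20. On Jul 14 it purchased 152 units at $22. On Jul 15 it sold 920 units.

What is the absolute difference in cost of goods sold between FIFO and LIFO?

FIFO COGS: 293 @ $15 + 379 @ $17 + 60 @ $17 + 188 @ $20 = $15,618
LIFO COGS: 152 @ $22 + 239 @ $20 + 60 @ $17 + 379 @ $17 + 90 @ $15 = $16,937
Difference = |$15,618 − $16,937| = $1,319

$1,319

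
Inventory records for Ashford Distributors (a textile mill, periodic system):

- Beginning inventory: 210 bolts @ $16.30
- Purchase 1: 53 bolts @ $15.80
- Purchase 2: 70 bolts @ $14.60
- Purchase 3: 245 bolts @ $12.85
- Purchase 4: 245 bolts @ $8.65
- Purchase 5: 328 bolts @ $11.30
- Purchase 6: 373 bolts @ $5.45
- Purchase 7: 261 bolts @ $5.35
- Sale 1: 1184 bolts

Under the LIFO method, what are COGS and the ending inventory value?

COGS = $9,055.90; ending inventory = $8,629.60

Sale 1 (1184) [LIFO — newest first]: 261 @ $5.35 + 373 @ $5.45 + 328 @ $11.30 + 222 @ $8.65 = $9,055.90
Ending inventory: 210 @ $16.30 + 53 @ $15.80 + 70 @ $14.60 + 245 @ $12.85 + 23 @ $8.65 = $8,629.60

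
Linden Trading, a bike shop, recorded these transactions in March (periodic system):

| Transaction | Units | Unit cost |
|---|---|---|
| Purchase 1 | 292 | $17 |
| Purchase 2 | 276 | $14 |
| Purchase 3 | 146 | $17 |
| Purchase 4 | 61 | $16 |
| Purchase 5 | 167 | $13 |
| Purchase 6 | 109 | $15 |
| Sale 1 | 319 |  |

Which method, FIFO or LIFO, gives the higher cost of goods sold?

FIFO COGS: 292 @ $17 + 27 @ $14 = $5,342
LIFO COGS: 109 @ $15 + 167 @ $13 + 43 @ $16 = $4,494

FIFO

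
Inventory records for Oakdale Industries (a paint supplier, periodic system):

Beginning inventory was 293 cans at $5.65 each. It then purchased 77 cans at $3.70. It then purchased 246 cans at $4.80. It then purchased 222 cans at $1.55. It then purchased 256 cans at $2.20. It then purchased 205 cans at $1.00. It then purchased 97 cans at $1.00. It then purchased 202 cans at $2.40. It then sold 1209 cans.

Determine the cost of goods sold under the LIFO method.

Sale 1 (1209) [LIFO — newest first]: 202 @ $2.40 + 97 @ $1.00 + 205 @ $1.00 + 256 @ $2.20 + 222 @ $1.55 + 227 @ $4.80 = $2,783.70
Ending inventory: 293 @ $5.65 + 77 @ $3.70 + 19 @ $4.80 = $2,031.55
Check: goods available $4,815.25 = COGS $2,783.70 + ending $2,031.55

COGS = $2,783.70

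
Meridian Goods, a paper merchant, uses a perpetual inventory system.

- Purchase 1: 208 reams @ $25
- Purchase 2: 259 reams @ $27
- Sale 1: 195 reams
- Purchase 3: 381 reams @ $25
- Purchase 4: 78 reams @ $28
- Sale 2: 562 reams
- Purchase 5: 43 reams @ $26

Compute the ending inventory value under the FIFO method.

Ending inventory = $5,577

Sale 1 (195) [FIFO — oldest first]: 195 @ $25 = $4,875
Sale 2 (562) [FIFO — oldest first]: 13 @ $25 + 259 @ $27 + 290 @ $25 = $14,568
Total COGS = $4,875 + $14,568 = $19,443
Ending inventory: 91 @ $25 + 78 @ $28 + 43 @ $26 = $5,577
Check: goods available $25,020 = COGS $19,443 + ending $5,577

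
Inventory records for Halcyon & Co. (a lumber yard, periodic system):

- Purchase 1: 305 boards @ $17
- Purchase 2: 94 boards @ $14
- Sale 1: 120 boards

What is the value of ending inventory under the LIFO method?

Sale 1 (120) [LIFO — newest first]: 94 @ $14 + 26 @ $17 = $1,758
Ending inventory: 279 @ $17 = $4,743
Check: goods available $6,501 = COGS $1,758 + ending $4,743

Ending inventory = $4,743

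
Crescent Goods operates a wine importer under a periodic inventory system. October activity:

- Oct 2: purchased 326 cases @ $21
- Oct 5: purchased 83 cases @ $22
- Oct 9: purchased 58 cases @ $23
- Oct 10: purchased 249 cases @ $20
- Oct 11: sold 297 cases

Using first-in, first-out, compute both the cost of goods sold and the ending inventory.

Oct 11, 297 sold [FIFO — oldest first]: 297 @ $21 = $6,237
Ending inventory: 29 @ $21 + 83 @ $22 + 58 @ $23 + 249 @ $20 = $8,749
Check: goods available $14,986 = COGS $6,237 + ending $8,749

COGS = $6,237; ending inventory = $8,749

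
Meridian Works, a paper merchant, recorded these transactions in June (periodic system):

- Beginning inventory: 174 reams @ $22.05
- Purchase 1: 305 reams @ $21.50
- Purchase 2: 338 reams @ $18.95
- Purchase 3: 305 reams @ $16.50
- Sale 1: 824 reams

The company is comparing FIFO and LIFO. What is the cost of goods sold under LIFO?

FIFO COGS: 174 @ $22.05 + 305 @ $21.50 + 338 @ $18.95 + 7 @ $16.50 = $16,914.80
LIFO COGS: 305 @ $16.50 + 338 @ $18.95 + 181 @ $21.50 = $15,329.10

COGS = $15,329.10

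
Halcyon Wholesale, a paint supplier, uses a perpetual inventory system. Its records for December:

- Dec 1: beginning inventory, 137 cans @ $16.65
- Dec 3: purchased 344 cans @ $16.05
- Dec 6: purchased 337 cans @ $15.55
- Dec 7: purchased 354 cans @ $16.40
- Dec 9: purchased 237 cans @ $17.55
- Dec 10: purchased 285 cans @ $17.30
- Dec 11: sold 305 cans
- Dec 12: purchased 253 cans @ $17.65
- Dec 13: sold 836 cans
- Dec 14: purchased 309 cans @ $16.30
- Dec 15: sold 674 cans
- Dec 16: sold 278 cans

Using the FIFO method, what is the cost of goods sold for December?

Dec 11, 305 sold [FIFO — oldest first]: 137 @ $16.65 + 168 @ $16.05 = $4,977.45
Dec 13, 836 sold [FIFO — oldest first]: 176 @ $16.05 + 337 @ $15.55 + 323 @ $16.40 = $13,362.35
Dec 15, 674 sold [FIFO — oldest first]: 31 @ $16.40 + 237 @ $17.55 + 285 @ $17.30 + 121 @ $17.65 = $11,733.90
Dec 16, 278 sold [FIFO — oldest first]: 132 @ $17.65 + 146 @ $16.30 = $4,709.60
Total COGS = $4,977.45 + $13,362.35 + $11,733.90 + $4,709.60 = $34,783.30
Ending inventory: 163 @ $16.30 = $2,656.90

COGS = $34,783.30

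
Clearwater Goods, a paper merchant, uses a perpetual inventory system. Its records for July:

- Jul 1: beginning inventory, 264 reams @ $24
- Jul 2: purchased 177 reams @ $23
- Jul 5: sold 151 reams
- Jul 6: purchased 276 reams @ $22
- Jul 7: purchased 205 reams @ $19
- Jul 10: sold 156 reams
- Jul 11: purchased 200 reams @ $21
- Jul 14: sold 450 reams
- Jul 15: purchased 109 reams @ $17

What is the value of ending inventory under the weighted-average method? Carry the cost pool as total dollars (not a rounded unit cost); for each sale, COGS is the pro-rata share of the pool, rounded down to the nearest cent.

Ending inventory = $9,739.36

After Jul 1: 264 on hand, pool $6,336.00 (≈ $24.0000 each)
After Jul 2: 441 on hand, pool $10,407.00 (≈ $23.5986 each)
Jul 5, sell 151: 151/441 × $10,407.00 → $3,563.39
After Jul 6: 566 on hand, pool $12,915.61 (≈ $22.8191 each)
After Jul 7: 771 on hand, pool $16,810.61 (≈ $21.8036 each)
Jul 10, sell 156: 156/771 × $16,810.61 → $3,401.36
After Jul 11: 815 on hand, pool $17,609.25 (≈ $21.6064 each)
Jul 14, sell 450: 450/815 × $17,609.25 → $9,722.89
After Jul 15: 474 on hand, pool $9,739.36 (≈ $20.5472 each)
Total COGS = $3,563.39 + $3,401.36 + $9,722.89 = $16,687.64
Ending inventory (cost pool remaining) = $9,739.36
Check: goods available $26,427.00 = COGS $16,687.64 + ending $9,739.36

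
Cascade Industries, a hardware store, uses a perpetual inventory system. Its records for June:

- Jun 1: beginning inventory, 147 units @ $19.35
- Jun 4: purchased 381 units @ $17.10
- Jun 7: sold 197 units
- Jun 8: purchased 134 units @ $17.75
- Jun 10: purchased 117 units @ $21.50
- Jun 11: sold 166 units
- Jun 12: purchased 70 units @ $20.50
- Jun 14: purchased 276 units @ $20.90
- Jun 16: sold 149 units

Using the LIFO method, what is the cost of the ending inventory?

Jun 7, 197 sold [LIFO — newest first]: 197 @ $17.10 = $3,368.70
Jun 11, 166 sold [LIFO — newest first]: 117 @ $21.50 + 49 @ $17.75 = $3,385.25
Jun 16, 149 sold [LIFO — newest first]: 149 @ $20.90 = $3,114.10
Total COGS = $3,368.70 + $3,385.25 + $3,114.10 = $9,868.05
Ending inventory: 147 @ $19.35 + 184 @ $17.10 + 85 @ $17.75 + 70 @ $20.50 + 127 @ $20.90 = $11,588.90

Ending inventory = $11,588.90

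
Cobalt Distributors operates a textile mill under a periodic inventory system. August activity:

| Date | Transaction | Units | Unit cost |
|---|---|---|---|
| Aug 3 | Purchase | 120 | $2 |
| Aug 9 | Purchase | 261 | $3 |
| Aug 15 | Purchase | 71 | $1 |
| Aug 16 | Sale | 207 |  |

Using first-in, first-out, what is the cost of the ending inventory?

Aug 16, 207 sold [FIFO — oldest first]: 120 @ $2 + 87 @ $3 = $501
Ending inventory: 174 @ $3 + 71 @ $1 = $593

Ending inventory = $593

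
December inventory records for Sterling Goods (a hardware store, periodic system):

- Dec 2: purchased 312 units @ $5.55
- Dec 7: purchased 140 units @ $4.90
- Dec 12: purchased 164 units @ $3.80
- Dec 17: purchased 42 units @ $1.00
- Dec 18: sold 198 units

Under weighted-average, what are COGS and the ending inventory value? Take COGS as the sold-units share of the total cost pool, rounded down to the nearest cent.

Dec 18, sell 198: 198/658 × $3,082.80 → $927.65
Ending inventory (cost pool remaining) = $2,155.15

COGS = $927.65; ending inventory = $2,155.15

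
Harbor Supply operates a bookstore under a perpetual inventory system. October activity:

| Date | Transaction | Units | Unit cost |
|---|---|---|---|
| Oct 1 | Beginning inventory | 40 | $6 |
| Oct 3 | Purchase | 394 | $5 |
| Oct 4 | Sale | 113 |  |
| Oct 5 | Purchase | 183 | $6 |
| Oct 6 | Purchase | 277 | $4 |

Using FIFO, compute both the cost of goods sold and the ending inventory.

COGS = $605; ending inventory = $3,811

Oct 4, 113 sold [FIFO — oldest first]: 40 @ $6 + 73 @ $5 = $605
Ending inventory: 321 @ $5 + 183 @ $6 + 277 @ $4 = $3,811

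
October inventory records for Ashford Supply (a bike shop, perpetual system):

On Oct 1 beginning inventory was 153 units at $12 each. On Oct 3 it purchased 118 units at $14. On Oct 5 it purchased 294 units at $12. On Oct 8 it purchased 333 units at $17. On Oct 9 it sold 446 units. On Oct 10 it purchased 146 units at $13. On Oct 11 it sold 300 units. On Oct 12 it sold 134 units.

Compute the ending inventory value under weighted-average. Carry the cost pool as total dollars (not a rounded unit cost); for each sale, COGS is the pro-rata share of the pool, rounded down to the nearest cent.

After Oct 1: 153 on hand, pool $1,836.00 (≈ $12.0000 each)
After Oct 3: 271 on hand, pool $3,488.00 (≈ $12.8708 each)
After Oct 5: 565 on hand, pool $7,016.00 (≈ $12.4177 each)
After Oct 8: 898 on hand, pool $12,677.00 (≈ $14.1169 each)
Oct 9, sell 446: 446/898 × $12,677.00 → $6,296.14
After Oct 10: 598 on hand, pool $8,278.86 (≈ $13.8442 each)
Oct 11, sell 300: 300/598 × $8,278.86 → $4,153.27
Oct 12, sell 134: 134/298 × $4,125.59 → $1,855.13
Total COGS = $6,296.14 + $4,153.27 + $1,855.13 = $12,304.54
Ending inventory (cost pool remaining) = $2,270.46

Ending inventory = $2,270.46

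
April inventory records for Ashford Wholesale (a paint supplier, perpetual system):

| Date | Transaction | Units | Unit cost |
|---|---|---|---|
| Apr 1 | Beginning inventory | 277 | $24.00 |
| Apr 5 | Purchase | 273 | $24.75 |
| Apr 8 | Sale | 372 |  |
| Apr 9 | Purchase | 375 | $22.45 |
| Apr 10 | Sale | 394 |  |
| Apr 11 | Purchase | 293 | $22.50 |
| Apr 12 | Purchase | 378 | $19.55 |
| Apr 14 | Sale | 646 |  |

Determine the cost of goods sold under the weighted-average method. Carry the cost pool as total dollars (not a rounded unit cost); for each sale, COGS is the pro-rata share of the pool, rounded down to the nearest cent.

COGS = $31,893.05

After Apr 1: 277 on hand, pool $6,648.00 (≈ $24.0000 each)
After Apr 5: 550 on hand, pool $13,404.75 (≈ $24.3723 each)
Apr 8, sell 372: 372/550 × $13,404.75 → $9,066.48
After Apr 9: 553 on hand, pool $12,757.02 (≈ $23.0688 each)
Apr 10, sell 394: 394/553 × $12,757.02 → $9,089.08
After Apr 11: 452 on hand, pool $10,260.44 (≈ $22.7001 each)
After Apr 12: 830 on hand, pool $17,650.34 (≈ $21.2655 each)
Apr 14, sell 646: 646/830 × $17,650.34 → $13,737.49
Total COGS = $9,066.48 + $9,089.08 + $13,737.49 = $31,893.05
Ending inventory (cost pool remaining) = $3,912.85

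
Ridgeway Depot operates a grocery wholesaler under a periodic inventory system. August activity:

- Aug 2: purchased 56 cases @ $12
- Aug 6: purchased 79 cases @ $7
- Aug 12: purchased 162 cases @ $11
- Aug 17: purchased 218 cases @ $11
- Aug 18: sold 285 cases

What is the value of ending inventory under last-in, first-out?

Ending inventory = $2,270

Aug 18, 285 sold [LIFO — newest first]: 218 @ $11 + 67 @ $11 = $3,135
Ending inventory: 56 @ $12 + 79 @ $7 + 95 @ $11 = $2,270
Check: goods available $5,405 = COGS $3,135 + ending $2,270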